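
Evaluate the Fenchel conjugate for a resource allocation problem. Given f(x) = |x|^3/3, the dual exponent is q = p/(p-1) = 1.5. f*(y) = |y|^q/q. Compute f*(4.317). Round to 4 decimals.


The conjugate exponent q satisfies 1/p + 1/q = 1.
p = 3, so q = 3/(3 - 1) = 1.5
|y|^q = 4.317^1.5 = 8.9696
f*(4.317) = 8.9696 / 1.5 = 5.9797


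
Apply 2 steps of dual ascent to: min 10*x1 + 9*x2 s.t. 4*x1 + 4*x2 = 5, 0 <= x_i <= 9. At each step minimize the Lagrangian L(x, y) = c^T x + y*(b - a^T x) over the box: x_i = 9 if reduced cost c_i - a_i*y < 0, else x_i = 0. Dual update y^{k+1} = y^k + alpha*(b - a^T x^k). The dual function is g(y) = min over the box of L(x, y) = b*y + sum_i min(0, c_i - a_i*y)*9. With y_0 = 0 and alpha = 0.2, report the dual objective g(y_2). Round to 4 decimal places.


Dual ascent for LP: min 10*x1 + 9*x2, 4*x1 + 4*x2 = 5, 0 <= x_i <= 9
Step 1: y^k = 0.0, reduced costs: (10.0, 9.0)
  x^k = (0.0, 0.0), subgradient = b - a^T x = 5.0
  y^{k+1} = 0.0 + 0.2*5.0 = 1.0
Step 2: y^k = 1.0, reduced costs: (6.0, 5.0)
  x^k = (0.0, 0.0), subgradient = b - a^T x = 5.0
  y^{k+1} = 1.0 + 0.2*5.0 = 2.0
Dual objective at y_2 = 2.0: reduced costs (2.0, 1.0), box minimizer x = (0.0, 0.0)
g(y_2) = b*y + (c1 - a1*y)*x1 + (c2 - a2*y)*x2 = 5*2.0 + 2.0*0.0 + 1.0*0.0 = 10.0 + 0.0 + 0.0 = 10.0


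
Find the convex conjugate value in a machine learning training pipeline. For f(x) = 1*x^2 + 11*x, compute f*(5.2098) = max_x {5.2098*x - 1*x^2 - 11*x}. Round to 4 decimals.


f*(y) = sup_x {y*x - a*x^2 - b*x} = sup_x {(y-b)*x - a*x^2}
FOC: (y - b) - 2a*x = 0 => x* = (y - b)/(2a)
x* = (5.2098 - 11)/(2*1) = -2.8951
f*(5.2098) = (y-b)^2/(4a) = (5.2098 - 11)^2/(4*1)
= 33.5264/4 = 8.3816


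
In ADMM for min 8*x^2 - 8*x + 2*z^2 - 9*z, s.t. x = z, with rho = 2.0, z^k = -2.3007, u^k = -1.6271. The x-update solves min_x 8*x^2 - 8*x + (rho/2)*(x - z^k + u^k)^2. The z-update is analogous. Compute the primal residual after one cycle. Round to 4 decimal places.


ADMM iteration with rho = 2.0, z^k = -2.3007, u^k = -1.6271
Step 1: x-update.
Minimize 8*x^2 - 8*x + (2.0/2)*(x + 2.3007 - 1.6271)^2
FOC: (2*8 + 2.0)*x = 8 + 2.0*(-2.3007 + 1.6271)
x^{k+1} = 0.3696
Step 2: z-update.
Minimize 2*z^2 - 9*z + (2.0/2)*(0.3696 - z - 1.6271)^2
FOC: (2*2 + 2.0)*z = 9 + 2.0*(0.3696 - 1.6271)
z^{k+1} = 1.0808
Step 3: u-update.
u^{k+1} = -1.6271 + 0.3696 - 1.0808 = -2.3383
Step 4: Primal residual = |0.3696 - 1.0808| = 0.7112


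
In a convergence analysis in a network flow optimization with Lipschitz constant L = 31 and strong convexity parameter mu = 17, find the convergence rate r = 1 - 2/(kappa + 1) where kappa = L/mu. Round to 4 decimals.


Step 1: Compute the condition number.
kappa = L/mu = 31/17 = 1.8235
Step 2: Compute the convergence rate.
r = 1 - 2/(kappa + 1) = 1 - 2*mu/(L + mu) = (L - mu)/(L + mu) = 14/48 = 0.2917


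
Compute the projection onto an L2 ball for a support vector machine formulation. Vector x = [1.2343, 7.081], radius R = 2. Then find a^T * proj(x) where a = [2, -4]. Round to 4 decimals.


Step 1: Compute ||x|| (intermediates to 6 decimals).
||x|| = sqrt(1.2343^2 + 7.081^2) = 7.187771
Step 2: Project.
Since ||x|| > R, scale = R/||x|| = 2/7.187771 = 0.27825, proj(x) = scale * x
proj(x) = [0.343444, 1.970288]
Step 3: Dot product.
a^T * proj(x) = 2*0.343444 - 4*1.970288 = -7.1943


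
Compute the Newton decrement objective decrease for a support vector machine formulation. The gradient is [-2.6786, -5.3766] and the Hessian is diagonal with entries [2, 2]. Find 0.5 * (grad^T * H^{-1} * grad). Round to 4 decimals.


Step 1: H is diagonal, so H^(-1) * g = [-1.3393, -2.6883].
Step 2: g^T H^(-1) g = sum_i g_i^2 / H_ii
  = (-2.6786)^2/2 + (-5.3766)^2/2
  = 3.5874 + 14.4539 = 18.0414
Step 3: Objective decrease = 0.5 * g^T H^(-1) g = 9.0207


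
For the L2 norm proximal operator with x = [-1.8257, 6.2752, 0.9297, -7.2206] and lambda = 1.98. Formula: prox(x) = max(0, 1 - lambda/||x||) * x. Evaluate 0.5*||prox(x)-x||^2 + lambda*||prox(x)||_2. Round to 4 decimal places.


Step 1: Compute ||x||.
||x|| = 9.7833
Step 2: Compute scaling factor.
scale = max(0, 1 - 1.98/9.7833) = 0.7976
Step 3: prox(x) = [-1.4562, 5.0052, 0.7415, -5.7593]
||prox(x)|| = 7.8033
Step 4: Proximal objective.
0.5*||prox-x||^2 = 1.9602
lambda*||prox|| = 15.4505
Total = 17.4107


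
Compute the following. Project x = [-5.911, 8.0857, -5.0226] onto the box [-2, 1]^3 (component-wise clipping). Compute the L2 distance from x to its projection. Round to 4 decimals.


Project each component onto [-2, 1].
clip(-5.911) = -2.0, clip(8.0857) = 1.0, clip(-5.0226) = -2.0
Projection = [-2.0, 1.0, -2.0]
Squared diffs: [15.2959, 50.2071, 9.1361]
Distance = sqrt(74.6391) = 8.6394


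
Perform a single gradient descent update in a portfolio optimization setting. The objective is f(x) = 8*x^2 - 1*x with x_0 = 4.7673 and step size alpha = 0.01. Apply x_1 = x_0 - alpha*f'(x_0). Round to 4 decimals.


We compute the gradient at x_0 and apply the update.
f'(x) = 16*x - 1
f'(4.7673) = 16*4.7673 - 1 = 75.2768
x_1 = 4.7673 - 0.01*75.2768 = 4.0145


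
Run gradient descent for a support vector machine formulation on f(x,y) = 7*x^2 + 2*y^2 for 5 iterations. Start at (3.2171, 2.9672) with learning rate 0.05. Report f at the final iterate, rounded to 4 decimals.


Gradient descent on f(x,y) = 7*x^2 + 2*y^2.
Starting point: (3.2171, 2.9672), alpha = 0.05
Step 1: grad_x = 2*7*3.2171 = 45.0394, grad_y = 2*2*2.9672 = 11.8688
  x_1 = 3.2171 - 0.05*45.0394 = 0.9651
  y_1 = 2.9672 - 0.05*11.8688 = 2.3738
Step 2: grad_x = 2*7*0.9651 = 13.5118, grad_y = 2*2*2.3738 = 9.495
  x_2 = 0.9651 - 0.05*13.5118 = 0.2895
  y_2 = 2.3738 - 0.05*9.495 = 1.899
Step 3: grad_x = 2*7*0.2895 = 4.0535, grad_y = 2*2*1.899 = 7.596
  x_3 = 0.2895 - 0.05*4.0535 = 0.0869
  y_3 = 1.899 - 0.05*7.596 = 1.5192
Step 4: grad_x = 2*7*0.0869 = 1.2161, grad_y = 2*2*1.5192 = 6.0768
  x_4 = 0.0869 - 0.05*1.2161 = 0.0261
  y_4 = 1.5192 - 0.05*6.0768 = 1.2154
Step 5: grad_x = 2*7*0.0261 = 0.3648, grad_y = 2*2*1.2154 = 4.8615
  x_5 = 0.0261 - 0.05*0.3648 = 0.0078
  y_5 = 1.2154 - 0.05*4.8615 = 0.9723
f(0.0078, 0.9723) = 7*0.0078^2 + 2*0.9723^2 = 1.8911


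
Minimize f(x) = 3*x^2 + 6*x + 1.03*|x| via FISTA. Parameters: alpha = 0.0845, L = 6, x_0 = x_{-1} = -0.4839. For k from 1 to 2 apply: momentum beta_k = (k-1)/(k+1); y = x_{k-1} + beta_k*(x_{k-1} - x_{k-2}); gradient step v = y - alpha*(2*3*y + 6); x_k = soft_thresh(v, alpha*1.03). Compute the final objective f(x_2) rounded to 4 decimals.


FISTA on f(x) = 3*x^2 + 6*x + 1.03*|x|
L = 6, alpha = 0.0845
Iteration 1: beta = 0.0, y = -0.4839 + 0.0*(-0.4839 + 0.4839) = -0.4839
  grad(y) = 3.0966, v = y - alpha*grad = -0.7456
  prox(v) = soft_thresh(-0.7456, 0.087) = -0.6585
Iteration 2: beta = 0.3333, y = -0.6585 + 0.3333*(-0.6585 + 0.4839) = -0.7167
  grad(y) = 1.6996, v = y - alpha*grad = -0.8604
  prox(v) = soft_thresh(-0.8604, 0.087) = -0.7733
f(x_2) = 3*(-0.7733)^2 + 6*(-0.7733) + 1.03*|-0.7733| = -2.0493


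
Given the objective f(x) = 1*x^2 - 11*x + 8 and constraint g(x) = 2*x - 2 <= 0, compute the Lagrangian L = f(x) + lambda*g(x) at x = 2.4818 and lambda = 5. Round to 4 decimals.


Step 1: Evaluate f(x).
f(2.4818) = 1*2.4818^2 - 11*2.4818 + 8 = -13.1405
Step 2: Evaluate g(x).
g(2.4818) = 2*2.4818 - 2 = 2.9636
Step 3: Compute Lagrangian.
L = -13.1405 + 5*2.9636 = 1.6775


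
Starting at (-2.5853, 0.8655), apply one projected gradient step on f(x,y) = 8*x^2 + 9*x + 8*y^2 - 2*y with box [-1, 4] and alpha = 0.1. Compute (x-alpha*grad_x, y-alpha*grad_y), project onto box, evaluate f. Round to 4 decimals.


Step 1: Compute gradient at (-2.5853, 0.8655).
grad_x = 2*8*-2.5853 + 9 = -32.3648
grad_y = 2*8*0.8655 - 2 = 11.848
Step 2: Gradient step.
x_raw = -2.5853 - 0.1*-32.3648 = 0.6512
y_raw = 0.8655 - 0.1*11.848 = -0.3193
Step 3: Project onto [-1, 4].
x_proj = clip(0.6512) = 0.6512
y_proj = clip(-0.3193) = -0.3193
Step 4: Evaluate f.
f(0.6512, -0.3193) = 10.7071


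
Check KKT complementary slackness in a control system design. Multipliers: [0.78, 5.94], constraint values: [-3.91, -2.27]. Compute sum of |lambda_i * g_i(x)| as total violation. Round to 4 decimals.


KKT complementary slackness check:
lambda_1 * g_1 = 0.78 * -3.91 = -3.0498
lambda_2 * g_2 = 5.94 * -2.27 = -13.4838
Total violation = 3.0498 + 13.4838 = 16.5336


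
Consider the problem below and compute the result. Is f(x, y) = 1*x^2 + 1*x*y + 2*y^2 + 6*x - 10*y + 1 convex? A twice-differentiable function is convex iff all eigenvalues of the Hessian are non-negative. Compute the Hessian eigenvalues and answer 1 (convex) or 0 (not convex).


The Hessian of f(x,y) = 1*x^2 + 1*x*y + 2*y^2 + 6*x - 10*y + 1 is:
H = [[2, 1], [1, 4]]
Trace = 2 + 4 = 6
Determinant = 2*4 - (1)^2 = 7
Discriminant = (6)^2 - 4*7 = 8.0
Eigenvalues: lambda_1 = 1.5858, lambda_2 = 4.4142
The function is convex.

1


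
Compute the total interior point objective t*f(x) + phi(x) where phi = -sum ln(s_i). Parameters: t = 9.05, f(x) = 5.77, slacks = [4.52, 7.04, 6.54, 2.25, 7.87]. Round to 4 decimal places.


Step 1: Compute log-barrier.
ln values: [1.5085, 1.9516, 1.8779, 0.8109, 2.0631]
phi = -(1.5085 + 1.9516 + 1.8779 + 0.8109 + 2.0631) = -8.212
Step 2: Compute augmented objective.
t*f(x) = 9.05*5.77 = 52.2185
Total = 52.2185 - 8.212 = 44.0065


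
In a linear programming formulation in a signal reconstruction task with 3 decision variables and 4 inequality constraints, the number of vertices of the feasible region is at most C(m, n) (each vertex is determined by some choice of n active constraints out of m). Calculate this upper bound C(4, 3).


Each vertex corresponds to some choice of n active constraints out of m, so the number of vertices is at most C(m, n) = m! / (n!(m-n)!).
m = 4, n = 3
Numerator: 4 * 3 * 2
Denominator: 3! = 6
C(4, 3) = 4


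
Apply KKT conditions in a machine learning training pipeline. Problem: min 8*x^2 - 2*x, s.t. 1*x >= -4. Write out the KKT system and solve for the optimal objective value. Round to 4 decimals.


Step 1: Try lambda = 0 (constraint inactive).
Stationarity: 2*8*x - 2 = 0
x* = 2/(2*8) = 0.125
Check constraint: 1*0.125 = 0.125 >= -4 -- satisfied.
Step 2: Compute optimal value.
f(x*) = 8*0.125^2 - 2*0.125 = -0.125


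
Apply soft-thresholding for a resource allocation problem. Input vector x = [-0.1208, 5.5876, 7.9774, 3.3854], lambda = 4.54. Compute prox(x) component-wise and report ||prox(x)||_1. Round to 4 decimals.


Soft-thresholding with lambda = 4.54:
prox(-0.1208) = sign(-0.1208)*max(|-0.1208| - 4.54, 0) = 0.0
prox(5.5876) = sign(5.5876)*max(|5.5876| - 4.54, 0) = 1.0476
prox(7.9774) = sign(7.9774)*max(|7.9774| - 4.54, 0) = 3.4374
prox(3.3854) = sign(3.3854)*max(|3.3854| - 4.54, 0) = 0.0
prox(x) = [0.0, 1.0476, 3.4374, 0.0]
||prox(x)||_1 = 0.0 + 1.0476 + 3.4374 + 0.0 = 4.485


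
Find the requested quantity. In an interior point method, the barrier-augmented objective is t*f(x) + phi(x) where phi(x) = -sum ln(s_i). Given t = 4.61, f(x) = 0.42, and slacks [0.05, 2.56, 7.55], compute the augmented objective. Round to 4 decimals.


Step 1: Compute log-barrier.
ln values: [-2.9957, 0.94, 2.0215]
phi = -(-2.9957 + 0.94 + 2.0215) = 0.0342
Step 2: Compute augmented objective.
t*f(x) = 4.61*0.42 = 1.9362
Total = 1.9362 + 0.0342 = 1.9704


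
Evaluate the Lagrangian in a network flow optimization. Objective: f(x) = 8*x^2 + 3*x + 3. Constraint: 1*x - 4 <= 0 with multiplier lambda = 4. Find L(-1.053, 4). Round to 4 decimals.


Step 1: Evaluate f(x).
f(-1.053) = 8*(-1.053)^2 + 3*(-1.053) + 3 = 8.7115
Step 2: Evaluate g(x).
g(-1.053) = 1*-1.053 - 4 = -5.053
Step 3: Compute Lagrangian.
L = 8.7115 + 4*-5.053 = -11.5005


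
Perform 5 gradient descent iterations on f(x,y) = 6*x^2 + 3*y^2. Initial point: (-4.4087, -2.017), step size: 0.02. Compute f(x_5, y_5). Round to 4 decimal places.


Gradient descent on f(x,y) = 6*x^2 + 3*y^2.
Starting point: (-4.4087, -2.017), alpha = 0.02
Step 1: grad_x = 2*6*-4.4087 = -52.9044, grad_y = 2*3*-2.017 = -12.102
  x_1 = -4.4087 - 0.02*-52.9044 = -3.3506
  y_1 = -2.017 - 0.02*-12.102 = -1.775
Step 2: grad_x = 2*6*-3.3506 = -40.2073, grad_y = 2*3*-1.775 = -10.6498
  x_2 = -3.3506 - 0.02*-40.2073 = -2.5465
  y_2 = -1.775 - 0.02*-10.6498 = -1.562
Step 3: grad_x = 2*6*-2.5465 = -30.5576, grad_y = 2*3*-1.562 = -9.3718
  x_3 = -2.5465 - 0.02*-30.5576 = -1.9353
  y_3 = -1.562 - 0.02*-9.3718 = -1.3745
Step 4: grad_x = 2*6*-1.9353 = -23.2238, grad_y = 2*3*-1.3745 = -8.2472
  x_4 = -1.9353 - 0.02*-23.2238 = -1.4708
  y_4 = -1.3745 - 0.02*-8.2472 = -1.2096
Step 5: grad_x = 2*6*-1.4708 = -17.6501, grad_y = 2*3*-1.2096 = -7.2575
  x_5 = -1.4708 - 0.02*-17.6501 = -1.1178
  y_5 = -1.2096 - 0.02*-7.2575 = -1.0644
f(-1.1178, -1.0644) = 6*(-1.1178)^2 + 3*(-1.0644)^2 = 10.8964


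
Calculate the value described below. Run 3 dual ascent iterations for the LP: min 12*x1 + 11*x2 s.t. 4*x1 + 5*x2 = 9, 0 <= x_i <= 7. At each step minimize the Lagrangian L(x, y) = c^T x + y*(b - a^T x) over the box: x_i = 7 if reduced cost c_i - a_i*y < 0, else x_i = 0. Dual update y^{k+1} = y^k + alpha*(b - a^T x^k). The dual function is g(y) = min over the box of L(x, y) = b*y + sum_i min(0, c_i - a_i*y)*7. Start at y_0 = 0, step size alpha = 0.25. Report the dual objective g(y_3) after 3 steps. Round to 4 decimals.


Dual ascent for LP: min 12*x1 + 11*x2, 4*x1 + 5*x2 = 9, 0 <= x_i <= 7
Step 1: y^k = 0.0, reduced costs: (12.0, 11.0)
  x^k = (0.0, 0.0), subgradient = b - a^T x = 9.0
  y^{k+1} = 0.0 + 0.25*9.0 = 2.25
Step 2: y^k = 2.25, reduced costs: (3.0, -0.25)
  x^k = (0.0, 7.0), subgradient = b - a^T x = -26.0
  y^{k+1} = 2.25 + 0.25*-26.0 = -4.25
Step 3: y^k = -4.25, reduced costs: (29.0, 32.25)
  x^k = (0.0, 0.0), subgradient = b - a^T x = 9.0
  y^{k+1} = -4.25 + 0.25*9.0 = -2.0
Dual objective at y_3 = -2.0: reduced costs (20.0, 21.0), box minimizer x = (0.0, 0.0)
g(y_3) = b*y + (c1 - a1*y)*x1 + (c2 - a2*y)*x2 = 9*(-2.0) + 20.0*0.0 + 21.0*0.0 = -18.0 + 0.0 + 0.0 = -18.0


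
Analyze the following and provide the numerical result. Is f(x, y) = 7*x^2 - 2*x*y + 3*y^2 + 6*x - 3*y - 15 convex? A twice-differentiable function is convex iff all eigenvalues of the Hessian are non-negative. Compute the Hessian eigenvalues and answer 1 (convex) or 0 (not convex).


The Hessian of f(x,y) = 7*x^2 - 2*x*y + 3*y^2 + 6*x - 3*y - 15 is:
H = [[14, -2], [-2, 6]]
Trace = 14 + 6 = 20
Determinant = 14*6 - (-2)^2 = 80
Discriminant = (20)^2 - 4*80 = 80.0
Eigenvalues: lambda_1 = 5.5279, lambda_2 = 14.4721
The function is convex.

1


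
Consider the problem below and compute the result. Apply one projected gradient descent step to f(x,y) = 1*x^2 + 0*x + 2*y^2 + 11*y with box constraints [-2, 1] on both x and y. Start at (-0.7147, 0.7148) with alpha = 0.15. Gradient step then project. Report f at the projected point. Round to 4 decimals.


Step 1: Compute gradient at (-0.7147, 0.7148).
grad_x = 2*1*-0.7147 + 0 = -1.4294
grad_y = 2*2*0.7148 + 11 = 13.8592
Step 2: Gradient step.
x_raw = -0.7147 - 0.15*-1.4294 = -0.5003
y_raw = 0.7148 - 0.15*13.8592 = -1.3641
Step 3: Project onto [-2, 1].
x_proj = clip(-0.5003) = -0.5003
y_proj = clip(-1.3641) = -1.3641
Step 4: Evaluate f.
f(-0.5003, -1.3641) = -11.0332


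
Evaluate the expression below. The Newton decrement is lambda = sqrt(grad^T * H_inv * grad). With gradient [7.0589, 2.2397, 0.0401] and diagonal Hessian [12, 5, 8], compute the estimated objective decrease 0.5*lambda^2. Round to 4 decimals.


Step 1: H is diagonal, so H^(-1) * g = [0.5882, 0.4479, 0.005].
Step 2: g^T H^(-1) g = sum_i g_i^2 / H_ii
  = (7.0589)^2/12 + (2.2397)^2/5 + (0.0401)^2/8
  = 4.1523 + 1.0033 + 0.0002 = 5.1558
Step 3: Objective decrease = 0.5 * g^T H^(-1) g = 2.5779


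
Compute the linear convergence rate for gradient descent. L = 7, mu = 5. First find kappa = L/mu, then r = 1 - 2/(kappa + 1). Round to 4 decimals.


Step 1: Compute the condition number.
kappa = L/mu = 7/5 = 1.4
Step 2: Compute the convergence rate.
r = 1 - 2/(kappa + 1) = 1 - 2*mu/(L + mu) = (L - mu)/(L + mu) = 2/12 = 0.1667


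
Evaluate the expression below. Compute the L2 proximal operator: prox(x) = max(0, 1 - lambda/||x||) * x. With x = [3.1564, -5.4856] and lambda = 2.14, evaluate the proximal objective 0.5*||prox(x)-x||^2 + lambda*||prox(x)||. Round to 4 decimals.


Step 1: Compute ||x||.
||x|| = 6.3289
Step 2: Compute scaling factor.
scale = max(0, 1 - 2.14/6.3289) = 0.6619
Step 3: prox(x) = [2.0891, -3.6307]
||prox(x)|| = 4.1889
Step 4: Proximal objective.
0.5*||prox-x||^2 = 2.2898
lambda*||prox|| = 8.9642
Total = 11.254


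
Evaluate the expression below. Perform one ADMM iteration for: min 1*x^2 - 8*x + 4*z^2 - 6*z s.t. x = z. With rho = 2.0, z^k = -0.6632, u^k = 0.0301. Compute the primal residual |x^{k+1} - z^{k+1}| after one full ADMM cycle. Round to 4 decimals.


ADMM iteration with rho = 2.0, z^k = -0.6632, u^k = 0.0301
Step 1: x-update.
Minimize 1*x^2 - 8*x + (2.0/2)*(x + 0.6632 + 0.0301)^2
FOC: (2*1 + 2.0)*x = 8 + 2.0*(-0.6632 - 0.0301)
x^{k+1} = 1.6534
Step 2: z-update.
Minimize 4*z^2 - 6*z + (2.0/2)*(1.6534 - z + 0.0301)^2
FOC: (2*4 + 2.0)*z = 6 + 2.0*(1.6534 + 0.0301)
z^{k+1} = 0.9367
Step 3: u-update.
u^{k+1} = 0.0301 + 1.6534 - 0.9367 = 0.7468
Step 4: Primal residual = |1.6534 - 0.9367| = 0.7167


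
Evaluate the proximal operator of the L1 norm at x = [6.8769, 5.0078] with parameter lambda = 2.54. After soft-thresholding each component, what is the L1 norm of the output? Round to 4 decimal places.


Soft-thresholding with lambda = 2.54:
prox(6.8769) = sign(6.8769)*max(|6.8769| - 2.54, 0) = 4.3369
prox(5.0078) = sign(5.0078)*max(|5.0078| - 2.54, 0) = 2.4678
prox(x) = [4.3369, 2.4678]
||prox(x)||_1 = 4.3369 + 2.4678 = 6.8047


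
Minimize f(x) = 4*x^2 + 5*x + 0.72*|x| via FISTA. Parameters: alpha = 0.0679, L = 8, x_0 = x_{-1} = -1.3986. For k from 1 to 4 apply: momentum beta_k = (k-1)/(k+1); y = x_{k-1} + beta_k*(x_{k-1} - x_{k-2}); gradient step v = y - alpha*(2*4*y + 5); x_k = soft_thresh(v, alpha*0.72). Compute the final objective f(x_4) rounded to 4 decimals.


FISTA on f(x) = 4*x^2 + 5*x + 0.72*|x|
L = 8, alpha = 0.0679
Iteration 1: beta = 0.0, y = -1.3986 + 0.0*(-1.3986 + 1.3986) = -1.3986
  grad(y) = -6.1888, v = y - alpha*grad = -0.9784
  prox(v) = soft_thresh(-0.9784, 0.0489) = -0.9295
Iteration 2: beta = 0.3333, y = -0.9295 + 0.3333*(-0.9295 + 1.3986) = -0.7731
  grad(y) = -1.185, v = y - alpha*grad = -0.6927
  prox(v) = soft_thresh(-0.6927, 0.0489) = -0.6438
Iteration 3: beta = 0.5, y = -0.6438 + 0.5*(-0.6438 + 0.9295) = -0.5009
  grad(y) = 0.9927, v = y - alpha*grad = -0.5683
  prox(v) = soft_thresh(-0.5683, 0.0489) = -0.5194
Iteration 4: beta = 0.6, y = -0.5194 + 0.6*(-0.5194 + 0.6438) = -0.4448
  grad(y) = 1.4414, v = y - alpha*grad = -0.5427
  prox(v) = soft_thresh(-0.5427, 0.0489) = -0.4938
f(x_4) = 4*(-0.4938)^2 + 5*(-0.4938) + 0.72*|-0.4938| = -1.1381


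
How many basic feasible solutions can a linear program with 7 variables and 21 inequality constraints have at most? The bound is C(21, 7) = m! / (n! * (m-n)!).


Each vertex corresponds to some choice of n active constraints out of m, so the number of vertices is at most C(m, n) = m! / (n!(m-n)!).
m = 21, n = 7
Numerator: 21 * 20 * 19 * 18 * 17 * 16 * 15
Denominator: 7! = 5040
C(21, 7) = 116280


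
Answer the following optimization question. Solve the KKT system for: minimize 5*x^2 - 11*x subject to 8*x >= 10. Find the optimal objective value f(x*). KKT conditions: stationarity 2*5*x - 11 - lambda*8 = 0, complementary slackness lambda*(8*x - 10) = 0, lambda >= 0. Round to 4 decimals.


Step 1: Try lambda = 0 (constraint inactive).
x_unc = 11/(2*5) = 1.1
Check: 8*1.1 = 8.8 < 10 -- violated!
Step 2: Constraint must be active: 8*x = 10
x* = 10/8 = 1.25
lambda = (2*5*1.25 - 11)/8 = 0.1875
Step 3: Compute optimal value.
f(x*) = 5*1.25^2 - 11*1.25 = -5.9375


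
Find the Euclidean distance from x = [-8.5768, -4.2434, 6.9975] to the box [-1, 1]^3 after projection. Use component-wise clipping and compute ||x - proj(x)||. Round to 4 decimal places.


Project each component onto [-1, 1].
clip(-8.5768) = -1.0, clip(-4.2434) = -1.0, clip(6.9975) = 1.0
Projection = [-1.0, -1.0, 1.0]
Squared diffs: [57.4079, 10.5196, 35.97]
Distance = sqrt(103.8975) = 10.193


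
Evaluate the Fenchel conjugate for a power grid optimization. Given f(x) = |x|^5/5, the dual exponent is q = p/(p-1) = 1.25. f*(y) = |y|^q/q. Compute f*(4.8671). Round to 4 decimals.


The conjugate exponent q satisfies 1/p + 1/q = 1.
p = 5, so q = 5/(5 - 1) = 1.25
|y|^q = 4.8671^1.25 = 7.2292
f*(4.8671) = 7.2292 / 1.25 = 5.7833


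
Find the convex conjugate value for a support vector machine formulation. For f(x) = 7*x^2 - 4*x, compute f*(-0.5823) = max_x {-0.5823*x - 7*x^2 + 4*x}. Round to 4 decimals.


f*(y) = sup_x {y*x - a*x^2 - b*x} = sup_x {(y-b)*x - a*x^2}
FOC: (y - b) - 2a*x = 0 => x* = (y - b)/(2a)
x* = (-0.5823 + 4)/(2*7) = 0.2441
f*(-0.5823) = (y-b)^2/(4a) = (-0.5823 + 4)^2/(4*7)
= 11.6807/28 = 0.4172


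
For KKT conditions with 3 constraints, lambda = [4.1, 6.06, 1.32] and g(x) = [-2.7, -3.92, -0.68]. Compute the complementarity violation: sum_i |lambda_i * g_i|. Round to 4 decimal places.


KKT complementary slackness check:
lambda_1 * g_1 = 4.1 * -2.7 = -11.07
lambda_2 * g_2 = 6.06 * -3.92 = -23.7552
lambda_3 * g_3 = 1.32 * -0.68 = -0.8976
Total violation = 11.07 + 23.7552 + 0.8976 = 35.7228


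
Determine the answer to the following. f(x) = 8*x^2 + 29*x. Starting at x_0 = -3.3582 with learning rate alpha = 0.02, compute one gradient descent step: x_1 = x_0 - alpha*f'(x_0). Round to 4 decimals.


We compute the gradient at x_0 and apply the update.
f'(x) = 16*x + 29
f'(-3.3582) = 16*-3.3582 + 29 = -24.7312
x_1 = -3.3582 - 0.02*-24.7312 = -2.8636


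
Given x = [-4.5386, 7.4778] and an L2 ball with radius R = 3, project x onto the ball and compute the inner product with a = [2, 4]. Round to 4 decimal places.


Step 1: Compute ||x|| (intermediates to 6 decimals).
||x|| = sqrt((-4.5386)^2 + 7.4778^2) = 8.747364
Step 2: Project.
Since ||x|| > R, scale = R/||x|| = 3/8.747364 = 0.34296, proj(x) = scale * x
proj(x) = [-1.556558, 2.564586]
Step 3: Dot product.
a^T * proj(x) = 2*(-1.556558) + 4*2.564586 = 7.1452


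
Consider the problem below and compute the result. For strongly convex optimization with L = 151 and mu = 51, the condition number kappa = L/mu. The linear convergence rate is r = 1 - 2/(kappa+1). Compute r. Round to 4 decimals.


Step 1: Compute the condition number.
kappa = L/mu = 151/51 = 2.9608
Step 2: Compute the convergence rate.
r = 1 - 2/(kappa + 1) = 1 - 2*mu/(L + mu) = (L - mu)/(L + mu) = 100/202 = 0.495


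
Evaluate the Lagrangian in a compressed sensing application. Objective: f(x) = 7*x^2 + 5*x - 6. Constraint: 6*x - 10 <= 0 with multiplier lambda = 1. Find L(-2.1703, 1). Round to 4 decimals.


Step 1: Evaluate f(x).
f(-2.1703) = 7*(-2.1703)^2 + 5*(-2.1703) - 6 = 16.1199
Step 2: Evaluate g(x).
g(-2.1703) = 6*-2.1703 - 10 = -23.0218
Step 3: Compute Lagrangian.
L = 16.1199 + 1*-23.0218 = -6.9019


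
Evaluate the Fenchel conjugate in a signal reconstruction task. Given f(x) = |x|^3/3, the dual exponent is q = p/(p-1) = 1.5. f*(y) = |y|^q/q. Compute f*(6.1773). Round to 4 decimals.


The conjugate exponent q satisfies 1/p + 1/q = 1.
p = 3, so q = 3/(3 - 1) = 1.5
|y|^q = 6.1773^1.5 = 15.3532
f*(6.1773) = 15.3532 / 1.5 = 10.2354


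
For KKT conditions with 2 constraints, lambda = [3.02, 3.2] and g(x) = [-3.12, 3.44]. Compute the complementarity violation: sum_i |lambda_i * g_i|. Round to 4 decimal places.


KKT complementary slackness check:
lambda_1 * g_1 = 3.02 * -3.12 = -9.4224
lambda_2 * g_2 = 3.2 * 3.44 = 11.008
Total violation = 9.4224 + 11.008 = 20.4304


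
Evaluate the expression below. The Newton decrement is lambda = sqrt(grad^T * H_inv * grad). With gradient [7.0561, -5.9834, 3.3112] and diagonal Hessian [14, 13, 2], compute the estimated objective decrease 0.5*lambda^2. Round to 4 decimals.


Step 1: H is diagonal, so H^(-1) * g = [0.504, -0.4603, 1.6556].
Step 2: g^T H^(-1) g = sum_i g_i^2 / H_ii
  = (7.0561)^2/14 + (-5.9834)^2/13 + (3.3112)^2/2
  = 3.5563 + 2.7539 + 5.482 = 11.7923
Step 3: Objective decrease = 0.5 * g^T H^(-1) g = 5.8961


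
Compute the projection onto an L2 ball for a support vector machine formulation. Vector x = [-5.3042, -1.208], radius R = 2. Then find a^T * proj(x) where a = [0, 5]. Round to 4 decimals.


Step 1: Compute ||x|| (intermediates to 6 decimals).
||x|| = sqrt((-5.3042)^2 + (-1.208)^2) = 5.440019
Step 2: Project.
Since ||x|| > R, scale = R/||x|| = 2/5.440019 = 0.367646, proj(x) = scale * x
proj(x) = [-1.950068, -0.444116]
Step 3: Dot product.
a^T * proj(x) = 0*(-1.950068) + 5*(-0.444116) = -2.2206


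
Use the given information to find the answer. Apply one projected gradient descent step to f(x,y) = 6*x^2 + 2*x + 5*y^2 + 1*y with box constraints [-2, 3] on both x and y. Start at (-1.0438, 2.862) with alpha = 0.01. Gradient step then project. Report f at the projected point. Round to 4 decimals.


Step 1: Compute gradient at (-1.0438, 2.862).
grad_x = 2*6*-1.0438 + 2 = -10.5256
grad_y = 2*5*2.862 + 1 = 29.62
Step 2: Gradient step.
x_raw = -1.0438 - 0.01*-10.5256 = -0.9385
y_raw = 2.862 - 0.01*29.62 = 2.5658
Step 3: Project onto [-2, 3].
x_proj = clip(-0.9385) = -0.9385
y_proj = clip(2.5658) = 2.5658
Step 4: Evaluate f.
f(-0.9385, 2.5658) = 38.8905


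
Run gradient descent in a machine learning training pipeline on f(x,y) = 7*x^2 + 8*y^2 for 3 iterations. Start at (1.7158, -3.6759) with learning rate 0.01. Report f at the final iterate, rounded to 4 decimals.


Gradient descent on f(x,y) = 7*x^2 + 8*y^2.
Starting point: (1.7158, -3.6759), alpha = 0.01
Step 1: grad_x = 2*7*1.7158 = 24.0212, grad_y = 2*8*-3.6759 = -58.8144
  x_1 = 1.7158 - 0.01*24.0212 = 1.4756
  y_1 = -3.6759 - 0.01*-58.8144 = -3.0878
Step 2: grad_x = 2*7*1.4756 = 20.6582, grad_y = 2*8*-3.0878 = -49.4041
  x_2 = 1.4756 - 0.01*20.6582 = 1.269
  y_2 = -3.0878 - 0.01*-49.4041 = -2.5937
Step 3: grad_x = 2*7*1.269 = 17.7661, grad_y = 2*8*-2.5937 = -41.4994
  x_3 = 1.269 - 0.01*17.7661 = 1.0913
  y_3 = -2.5937 - 0.01*-41.4994 = -2.1787
f(1.0913, -2.1787) = 7*1.0913^2 + 8*(-2.1787)^2 = 46.3118


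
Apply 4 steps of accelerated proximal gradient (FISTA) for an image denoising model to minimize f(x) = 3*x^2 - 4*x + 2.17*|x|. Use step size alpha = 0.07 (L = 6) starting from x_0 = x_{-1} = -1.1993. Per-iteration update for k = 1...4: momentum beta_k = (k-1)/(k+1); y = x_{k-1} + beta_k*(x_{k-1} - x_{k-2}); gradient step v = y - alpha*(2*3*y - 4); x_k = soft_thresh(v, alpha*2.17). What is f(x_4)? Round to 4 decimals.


FISTA on f(x) = 3*x^2 - 4*x + 2.17*|x|
L = 6, alpha = 0.07
Iteration 1: beta = 0.0, y = -1.1993 + 0.0*(-1.1993 + 1.1993) = -1.1993
  grad(y) = -11.1958, v = y - alpha*grad = -0.4156
  prox(v) = soft_thresh(-0.4156, 0.1519) = -0.2637
Iteration 2: beta = 0.3333, y = -0.2637 + 0.3333*(-0.2637 + 1.1993) = 0.0482
  grad(y) = -3.711, v = y - alpha*grad = 0.3079
  prox(v) = soft_thresh(0.3079, 0.1519) = 0.156
Iteration 3: beta = 0.5, y = 0.156 + 0.5*(0.156 + 0.2637) = 0.3659
  grad(y) = -1.8045, v = y - alpha*grad = 0.4922
  prox(v) = soft_thresh(0.4922, 0.1519) = 0.3403
Iteration 4: beta = 0.6, y = 0.3403 + 0.6*(0.3403 - 0.156) = 0.4509
  grad(y) = -1.2946, v = y - alpha*grad = 0.5415
  prox(v) = soft_thresh(0.5415, 0.1519) = 0.3896
f(x_4) = 3*0.3896^2 - 4*0.3896 + 2.17*|0.3896| = -0.2576


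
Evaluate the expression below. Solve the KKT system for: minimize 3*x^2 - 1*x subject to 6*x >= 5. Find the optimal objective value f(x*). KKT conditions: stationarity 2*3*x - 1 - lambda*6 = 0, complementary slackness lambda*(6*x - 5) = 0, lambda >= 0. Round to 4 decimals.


Step 1: Try lambda = 0 (constraint inactive).
x_unc = 1/(2*3) = 0.1667
Check: 6*0.1667 = 1.0002 < 5 -- violated!
Step 2: Constraint must be active: 6*x = 5
x* = 5/6 = 0.8333 (rounded; the exact value 5/6 is used below)
lambda = (2*3*(5/6) - 1)/6 = 0.6667
Step 3: Compute optimal value.
f(x*) = 3*(5/6)^2 - 1*(5/6) = 1.25


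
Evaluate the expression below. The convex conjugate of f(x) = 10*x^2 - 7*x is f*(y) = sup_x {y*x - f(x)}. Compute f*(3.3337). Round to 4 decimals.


f*(y) = sup_x {y*x - a*x^2 - b*x} = sup_x {(y-b)*x - a*x^2}
FOC: (y - b) - 2a*x = 0 => x* = (y - b)/(2a)
x* = (3.3337 + 7)/(2*10) = 0.5167
f*(3.3337) = (y-b)^2/(4a) = (3.3337 + 7)^2/(4*10)
= 106.7854/40 = 2.6696


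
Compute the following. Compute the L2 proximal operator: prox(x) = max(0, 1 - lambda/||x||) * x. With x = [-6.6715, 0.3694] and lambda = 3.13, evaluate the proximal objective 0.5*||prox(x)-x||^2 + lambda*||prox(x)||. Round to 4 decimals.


Step 1: Compute ||x||.
||x|| = 6.6817
Step 2: Compute scaling factor.
scale = max(0, 1 - 3.13/6.6817) = 0.5316
Step 3: prox(x) = [-3.5463, 0.1964]
||prox(x)|| = 3.5517
Step 4: Proximal objective.
0.5*||prox-x||^2 = 4.8985
lambda*||prox|| = 11.1168
Total = 16.0153


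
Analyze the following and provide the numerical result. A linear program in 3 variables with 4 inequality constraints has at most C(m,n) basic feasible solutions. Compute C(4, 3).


Each vertex corresponds to some choice of n active constraints out of m, so the number of vertices is at most C(m, n) = m! / (n!(m-n)!).
m = 4, n = 3
Numerator: 4 * 3 * 2
Denominator: 3! = 6
C(4, 3) = 4


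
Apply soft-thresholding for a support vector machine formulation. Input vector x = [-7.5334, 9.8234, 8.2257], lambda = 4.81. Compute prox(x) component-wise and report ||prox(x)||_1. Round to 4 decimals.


Soft-thresholding with lambda = 4.81:
prox(-7.5334) = sign(-7.5334)*max(|-7.5334| - 4.81, 0) = -2.7234
prox(9.8234) = sign(9.8234)*max(|9.8234| - 4.81, 0) = 5.0134
prox(8.2257) = sign(8.2257)*max(|8.2257| - 4.81, 0) = 3.4157
prox(x) = [-2.7234, 5.0134, 3.4157]
||prox(x)||_1 = 2.7234 + 5.0134 + 3.4157 = 11.1525


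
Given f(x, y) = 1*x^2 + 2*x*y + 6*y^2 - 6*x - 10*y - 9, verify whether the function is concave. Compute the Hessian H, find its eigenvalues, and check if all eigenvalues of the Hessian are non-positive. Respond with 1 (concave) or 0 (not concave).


The Hessian of f(x,y) = 1*x^2 + 2*x*y + 6*y^2 - 6*x - 10*y - 9 is:
H = [[2, 2], [2, 12]]
Trace = 2 + 12 = 14
Determinant = 2*12 - (2)^2 = 20
Discriminant = (14)^2 - 4*20 = 116.0
Eigenvalues: lambda_1 = 1.6148, lambda_2 = 12.3852
The function is not concave.

0


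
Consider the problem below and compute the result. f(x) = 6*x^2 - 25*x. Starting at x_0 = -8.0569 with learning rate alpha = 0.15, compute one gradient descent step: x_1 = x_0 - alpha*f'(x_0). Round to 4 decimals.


We compute the gradient at x_0 and apply the update.
f'(x) = 12*x - 25
f'(-8.0569) = 12*-8.0569 - 25 = -121.6828
x_1 = -8.0569 - 0.15*-121.6828 = 10.1955


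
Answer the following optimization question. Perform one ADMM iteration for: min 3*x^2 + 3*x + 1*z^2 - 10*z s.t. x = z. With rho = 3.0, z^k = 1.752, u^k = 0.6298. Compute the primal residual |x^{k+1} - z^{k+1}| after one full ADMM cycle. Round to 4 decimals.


ADMM iteration with rho = 3.0, z^k = 1.752, u^k = 0.6298
Step 1: x-update.
Minimize 3*x^2 + 3*x + (3.0/2)*(x - 1.752 + 0.6298)^2
FOC: (2*3 + 3.0)*x = -3 + 3.0*(1.752 - 0.6298)
x^{k+1} = 0.0407
Step 2: z-update.
Minimize 1*z^2 - 10*z + (3.0/2)*(0.0407 - z + 0.6298)^2
FOC: (2*1 + 3.0)*z = 10 + 3.0*(0.0407 + 0.6298)
z^{k+1} = 2.4023
Step 3: u-update.
u^{k+1} = 0.6298 + 0.0407 - 2.4023 = -1.7318
Step 4: Primal residual = |0.0407 - 2.4023| = 2.3616


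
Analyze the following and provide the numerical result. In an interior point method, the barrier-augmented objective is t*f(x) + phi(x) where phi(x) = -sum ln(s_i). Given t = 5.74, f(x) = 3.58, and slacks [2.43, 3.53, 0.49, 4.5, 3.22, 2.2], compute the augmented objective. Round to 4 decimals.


Step 1: Compute log-barrier.
ln values: [0.8879, 1.2613, -0.7133, 1.5041, 1.1694, 0.7885]
phi = -(0.8879 + 1.2613 - 0.7133 + 1.5041 + 1.1694 + 0.7885) = -4.8978
Step 2: Compute augmented objective.
t*f(x) = 5.74*3.58 = 20.5492
Total = 20.5492 - 4.8978 = 15.6514


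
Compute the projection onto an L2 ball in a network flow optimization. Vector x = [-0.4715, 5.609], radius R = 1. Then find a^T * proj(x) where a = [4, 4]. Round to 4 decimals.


Step 1: Compute ||x|| (intermediates to 6 decimals).
||x|| = sqrt((-0.4715)^2 + 5.609^2) = 5.628783
Step 2: Project.
Since ||x|| > R, scale = R/||x|| = 1/5.628783 = 0.177658, proj(x) = scale * x
proj(x) = [-0.083766, 0.996484]
Step 3: Dot product.
a^T * proj(x) = 4*(-0.083766) + 4*0.996484 = 3.6509


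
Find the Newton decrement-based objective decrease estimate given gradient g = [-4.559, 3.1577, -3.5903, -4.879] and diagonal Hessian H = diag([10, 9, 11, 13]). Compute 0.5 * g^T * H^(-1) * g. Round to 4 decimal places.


Step 1: H is diagonal, so H^(-1) * g = [-0.4559, 0.3509, -0.3264, -0.3753].
Step 2: g^T H^(-1) g = sum_i g_i^2 / H_ii
  = (-4.559)^2/10 + (3.1577)^2/9 + (-3.5903)^2/11 + (-4.879)^2/13
  = 2.0784 + 1.1079 + 1.1718 + 1.8311 = 6.1893
Step 3: Objective decrease = 0.5 * g^T H^(-1) g = 3.0947


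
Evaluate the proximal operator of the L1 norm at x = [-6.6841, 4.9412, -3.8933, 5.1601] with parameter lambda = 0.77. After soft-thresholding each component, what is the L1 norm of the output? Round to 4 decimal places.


Soft-thresholding with lambda = 0.77:
prox(-6.6841) = sign(-6.6841)*max(|-6.6841| - 0.77, 0) = -5.9141
prox(4.9412) = sign(4.9412)*max(|4.9412| - 0.77, 0) = 4.1712
prox(-3.8933) = sign(-3.8933)*max(|-3.8933| - 0.77, 0) = -3.1233
prox(5.1601) = sign(5.1601)*max(|5.1601| - 0.77, 0) = 4.3901
prox(x) = [-5.9141, 4.1712, -3.1233, 4.3901]
||prox(x)||_1 = 5.9141 + 4.1712 + 3.1233 + 4.3901 = 17.5987


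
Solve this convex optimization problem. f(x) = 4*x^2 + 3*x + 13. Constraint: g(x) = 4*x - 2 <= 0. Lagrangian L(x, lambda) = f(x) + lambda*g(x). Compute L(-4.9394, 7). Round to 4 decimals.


Step 1: Evaluate f(x).
f(-4.9394) = 4*(-4.9394)^2 + 3*(-4.9394) + 13 = 95.7725
Step 2: Evaluate g(x).
g(-4.9394) = 4*-4.9394 - 2 = -21.7576
Step 3: Compute Lagrangian.
L = 95.7725 + 7*-21.7576 = -56.5307


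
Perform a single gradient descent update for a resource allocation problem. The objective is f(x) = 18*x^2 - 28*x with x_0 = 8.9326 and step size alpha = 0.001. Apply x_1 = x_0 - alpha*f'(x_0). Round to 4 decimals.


We compute the gradient at x_0 and apply the update.
f'(x) = 36*x - 28
f'(8.9326) = 36*8.9326 - 28 = 293.5736
x_1 = 8.9326 - 0.001*293.5736 = 8.639


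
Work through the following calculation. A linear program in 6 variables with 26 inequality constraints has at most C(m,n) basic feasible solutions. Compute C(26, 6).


Each vertex corresponds to some choice of n active constraints out of m, so the number of vertices is at most C(m, n) = m! / (n!(m-n)!).
m = 26, n = 6
Numerator: 26 * 25 * 24 * 23 * 22 * 21
Denominator: 6! = 720
C(26, 6) = 230230


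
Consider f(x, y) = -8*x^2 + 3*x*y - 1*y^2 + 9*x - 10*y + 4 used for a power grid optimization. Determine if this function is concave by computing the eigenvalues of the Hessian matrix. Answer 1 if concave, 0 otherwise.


The Hessian of f(x,y) = -8*x^2 + 3*x*y - 1*y^2 + 9*x - 10*y + 4 is:
H = [[-16, 3], [3, -2]]
Trace = -16 - 2 = -18
Determinant = -16*-2 - (3)^2 = 23
Discriminant = (-18)^2 - 4*23 = 232.0
Eigenvalues: lambda_1 = -16.6158, lambda_2 = -1.3842
The function is concave.

1


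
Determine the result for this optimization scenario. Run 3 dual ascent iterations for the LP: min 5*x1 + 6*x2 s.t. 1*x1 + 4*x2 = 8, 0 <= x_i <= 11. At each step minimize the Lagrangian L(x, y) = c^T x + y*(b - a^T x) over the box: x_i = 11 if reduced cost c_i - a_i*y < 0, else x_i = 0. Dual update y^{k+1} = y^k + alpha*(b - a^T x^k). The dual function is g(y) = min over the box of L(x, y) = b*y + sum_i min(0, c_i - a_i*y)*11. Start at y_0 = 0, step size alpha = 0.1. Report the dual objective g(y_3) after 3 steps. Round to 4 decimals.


Dual ascent for LP: min 5*x1 + 6*x2, 1*x1 + 4*x2 = 8, 0 <= x_i <= 11
Step 1: y^k = 0.0, reduced costs: (5.0, 6.0)
  x^k = (0.0, 0.0), subgradient = b - a^T x = 8.0
  y^{k+1} = 0.0 + 0.1*8.0 = 0.8
Step 2: y^k = 0.8, reduced costs: (4.2, 2.8)
  x^k = (0.0, 0.0), subgradient = b - a^T x = 8.0
  y^{k+1} = 0.8 + 0.1*8.0 = 1.6
Step 3: y^k = 1.6, reduced costs: (3.4, -0.4)
  x^k = (0.0, 11.0), subgradient = b - a^T x = -36.0
  y^{k+1} = 1.6 + 0.1*-36.0 = -2.0
Dual objective at y_3 = -2.0: reduced costs (7.0, 14.0), box minimizer x = (0.0, 0.0)
g(y_3) = b*y + (c1 - a1*y)*x1 + (c2 - a2*y)*x2 = 8*(-2.0) + 7.0*0.0 + 14.0*0.0 = -16.0 + 0.0 + 0.0 = -16.0


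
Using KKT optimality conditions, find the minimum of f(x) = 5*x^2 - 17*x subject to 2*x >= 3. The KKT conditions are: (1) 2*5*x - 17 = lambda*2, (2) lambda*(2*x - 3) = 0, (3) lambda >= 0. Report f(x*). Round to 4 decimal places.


Step 1: Try lambda = 0 (constraint inactive).
Stationarity: 2*5*x - 17 = 0
x* = 17/(2*5) = 1.7
Check constraint: 2*1.7 = 3.4 >= 3 -- satisfied.
Step 2: Compute optimal value.
f(x*) = 5*1.7^2 - 17*1.7 = -14.45


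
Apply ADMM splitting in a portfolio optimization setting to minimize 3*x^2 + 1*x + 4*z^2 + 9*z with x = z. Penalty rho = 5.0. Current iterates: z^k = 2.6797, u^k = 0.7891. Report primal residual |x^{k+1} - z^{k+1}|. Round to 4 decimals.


ADMM iteration with rho = 5.0, z^k = 2.6797, u^k = 0.7891
Step 1: x-update.
Minimize 3*x^2 + 1*x + (5.0/2)*(x - 2.6797 + 0.7891)^2
FOC: (2*3 + 5.0)*x = -1 + 5.0*(2.6797 - 0.7891)
x^{k+1} = 0.7685
Step 2: z-update.
Minimize 4*z^2 + 9*z + (5.0/2)*(0.7685 - z + 0.7891)^2
FOC: (2*4 + 5.0)*z = -9 + 5.0*(0.7685 + 0.7891)
z^{k+1} = -0.0932
Step 3: u-update.
u^{k+1} = 0.7891 + 0.7685 + 0.0932 = 1.6508
Step 4: Primal residual = |0.7685 + 0.0932| = 0.8617


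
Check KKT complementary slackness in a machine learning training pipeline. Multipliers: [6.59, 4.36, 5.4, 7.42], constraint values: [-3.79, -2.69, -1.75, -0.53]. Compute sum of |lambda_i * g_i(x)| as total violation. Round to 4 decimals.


KKT complementary slackness check:
lambda_1 * g_1 = 6.59 * -3.79 = -24.9761
lambda_2 * g_2 = 4.36 * -2.69 = -11.7284
lambda_3 * g_3 = 5.4 * -1.75 = -9.45
lambda_4 * g_4 = 7.42 * -0.53 = -3.9326
Total violation = 24.9761 + 11.7284 + 9.45 + 3.9326 = 50.0871


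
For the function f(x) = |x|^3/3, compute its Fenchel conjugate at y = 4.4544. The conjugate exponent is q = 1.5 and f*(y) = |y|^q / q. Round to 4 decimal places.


The conjugate exponent q satisfies 1/p + 1/q = 1.
p = 3, so q = 3/(3 - 1) = 1.5
|y|^q = 4.4544^1.5 = 9.4012
f*(4.4544) = 9.4012 / 1.5 = 6.2675


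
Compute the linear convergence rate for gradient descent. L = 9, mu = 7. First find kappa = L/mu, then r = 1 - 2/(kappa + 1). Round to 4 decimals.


Step 1: Compute the condition number.
kappa = L/mu = 9/7 = 1.2857
Step 2: Compute the convergence rate.
r = 1 - 2/(kappa + 1) = 1 - 2*mu/(L + mu) = (L - mu)/(L + mu) = 2/16 = 0.125


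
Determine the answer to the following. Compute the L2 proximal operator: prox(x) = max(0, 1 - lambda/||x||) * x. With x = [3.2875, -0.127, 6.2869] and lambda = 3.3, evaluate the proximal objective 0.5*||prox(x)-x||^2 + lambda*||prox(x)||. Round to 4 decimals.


Step 1: Compute ||x||.
||x|| = 7.0957
Step 2: Compute scaling factor.
scale = max(0, 1 - 3.3/7.0957) = 0.5349
Step 3: prox(x) = [1.7586, -0.0679, 3.363]
||prox(x)|| = 3.7957
Step 4: Proximal objective.
0.5*||prox-x||^2 = 5.445
lambda*||prox|| = 12.5258
Total = 17.9708


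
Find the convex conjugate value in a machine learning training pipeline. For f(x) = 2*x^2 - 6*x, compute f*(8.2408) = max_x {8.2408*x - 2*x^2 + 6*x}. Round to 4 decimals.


f*(y) = sup_x {y*x - a*x^2 - b*x} = sup_x {(y-b)*x - a*x^2}
FOC: (y - b) - 2a*x = 0 => x* = (y - b)/(2a)
x* = (8.2408 + 6)/(2*2) = 3.5602
f*(8.2408) = (y-b)^2/(4a) = (8.2408 + 6)^2/(4*2)
= 202.8004/8 = 25.35


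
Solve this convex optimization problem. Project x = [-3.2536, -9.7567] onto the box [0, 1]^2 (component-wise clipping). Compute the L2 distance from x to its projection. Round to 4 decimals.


Project each component onto [0, 1].
clip(-3.2536) = 0.0, clip(-9.7567) = 0.0
Projection = [0.0, 0.0]
Squared diffs: [10.5859, 95.1932]
Distance = sqrt(105.7791) = 10.2849


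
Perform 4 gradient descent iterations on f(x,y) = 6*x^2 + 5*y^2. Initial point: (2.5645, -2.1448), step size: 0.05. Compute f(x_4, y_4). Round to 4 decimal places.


Gradient descent on f(x,y) = 6*x^2 + 5*y^2.
Starting point: (2.5645, -2.1448), alpha = 0.05
Step 1: grad_x = 2*6*2.5645 = 30.774, grad_y = 2*5*-2.1448 = -21.448
  x_1 = 2.5645 - 0.05*30.774 = 1.0258
  y_1 = -2.1448 - 0.05*-21.448 = -1.0724
Step 2: grad_x = 2*6*1.0258 = 12.3096, grad_y = 2*5*-1.0724 = -10.724
  x_2 = 1.0258 - 0.05*12.3096 = 0.4103
  y_2 = -1.0724 - 0.05*-10.724 = -0.5362
Step 3: grad_x = 2*6*0.4103 = 4.9238, grad_y = 2*5*-0.5362 = -5.362
  x_3 = 0.4103 - 0.05*4.9238 = 0.1641
  y_3 = -0.5362 - 0.05*-5.362 = -0.2681
Step 4: grad_x = 2*6*0.1641 = 1.9695, grad_y = 2*5*-0.2681 = -2.681
  x_4 = 0.1641 - 0.05*1.9695 = 0.0657
  y_4 = -0.2681 - 0.05*-2.681 = -0.1341
f(0.0657, -0.1341) = 6*0.0657^2 + 5*(-0.1341)^2 = 0.1157
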